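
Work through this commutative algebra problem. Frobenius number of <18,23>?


gcd(18,23)=1 => F=ab-a-b=18*23-18-23=414-41=373


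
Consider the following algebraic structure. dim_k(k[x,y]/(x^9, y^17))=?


Basis: x^i*y^j, i<9, j<17
9*17=153


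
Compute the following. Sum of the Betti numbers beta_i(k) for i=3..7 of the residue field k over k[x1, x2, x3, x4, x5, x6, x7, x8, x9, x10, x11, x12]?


Koszul resolution: beta_i(k)=C(n,i), n=12
C(12,3)=220, C(12,4)=495, C(12,5)=792, C(12,6)=924, C(12,7)=792
Sum=3223


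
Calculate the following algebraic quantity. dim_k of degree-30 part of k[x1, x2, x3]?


C(d+n-1,n-1)=C(32,2)=496


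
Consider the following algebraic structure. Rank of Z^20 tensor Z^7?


rank(M(x)N) = rank(M)*rank(N)
20*7 = 140


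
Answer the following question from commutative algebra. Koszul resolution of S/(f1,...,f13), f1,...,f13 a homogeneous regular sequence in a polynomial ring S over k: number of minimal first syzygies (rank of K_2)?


Regular sequence => Koszul complex is the minimal free resolution.
Syz_1 minimally generated by Koszul relations f_i*e_j - f_j*e_i (i<j): mu(Syz_1) = beta_2 = C(m,2) = m(m-1)/2
m=13
13*12/2 = 78


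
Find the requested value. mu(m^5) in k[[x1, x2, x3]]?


C(n+d-1,d)=C(7,5)=21


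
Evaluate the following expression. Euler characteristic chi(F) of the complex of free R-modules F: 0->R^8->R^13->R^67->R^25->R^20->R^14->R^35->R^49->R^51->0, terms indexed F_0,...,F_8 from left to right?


chi = sum (-1)^i * rank:
(-1)^0*8=8
(-1)^1*13=-13
(-1)^2*67=67
(-1)^3*25=-25
(-1)^4*20=20
(-1)^5*14=-14
(-1)^6*35=35
(-1)^7*49=-49
(-1)^8*51=51
chi=80


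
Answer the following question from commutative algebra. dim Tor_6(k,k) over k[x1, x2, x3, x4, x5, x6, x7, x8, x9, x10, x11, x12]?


Koszul: C(n,i)=C(12,6)=924


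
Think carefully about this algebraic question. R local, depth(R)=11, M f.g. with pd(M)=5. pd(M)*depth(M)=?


pd+depth=11
depth=11-5=6
pd*depth=5*6=30


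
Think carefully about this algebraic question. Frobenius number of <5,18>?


gcd(5,18)=1 => F=ab-a-b=5*18-5-18=90-23=67


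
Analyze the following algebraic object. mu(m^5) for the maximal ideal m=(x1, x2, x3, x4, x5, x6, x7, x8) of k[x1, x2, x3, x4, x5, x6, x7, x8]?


Graded Nakayama: mu(m^d) = dim_k (m^d/m^(d+1)) = #degree-5 monomials in 8 vars
C(n+d-1,d)=C(12,5)=792


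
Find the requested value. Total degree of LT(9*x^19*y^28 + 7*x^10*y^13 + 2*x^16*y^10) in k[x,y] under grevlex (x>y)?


LT: 9*x^19*y^28
deg_x=19, deg_y=28
Total=19+28=47


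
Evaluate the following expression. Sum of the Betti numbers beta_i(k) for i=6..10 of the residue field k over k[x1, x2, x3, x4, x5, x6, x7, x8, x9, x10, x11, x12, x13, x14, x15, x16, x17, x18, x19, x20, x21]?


Koszul resolution: beta_i(k)=C(n,i), n=21
C(21,6)=54264, C(21,7)=116280, C(21,8)=203490, C(21,9)=293930, C(21,10)=352716
Sum=1020680


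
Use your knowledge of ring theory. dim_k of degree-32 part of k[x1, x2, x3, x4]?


C(d+n-1,n-1)=C(35,3)=6545


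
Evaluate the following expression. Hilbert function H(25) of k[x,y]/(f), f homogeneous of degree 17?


H(t)=d for t>=d-1.
d=17, t=25
H(25)=17


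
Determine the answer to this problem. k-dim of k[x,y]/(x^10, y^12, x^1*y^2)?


k[x,y]/I, I = (x^10, y^12, x^1*y^2)
Rect: 10x12=120. Corner: (10-1)x(12-2)=90.
dim = 120-90 = 30


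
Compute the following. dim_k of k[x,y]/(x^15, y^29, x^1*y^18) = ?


k[x,y]/I, I = (x^15, y^29, x^1*y^18)
Rect: 15x29=435. Corner: (15-1)x(29-18)=154.
dim = 435-154 = 281


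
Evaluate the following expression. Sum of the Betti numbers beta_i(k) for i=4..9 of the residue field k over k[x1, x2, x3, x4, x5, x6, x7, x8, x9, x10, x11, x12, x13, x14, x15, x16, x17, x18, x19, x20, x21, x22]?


Koszul resolution: beta_i(k)=C(n,i), n=22
C(22,4)=7315, C(22,5)=26334, C(22,6)=74613, C(22,7)=170544, C(22,8)=319770, C(22,9)=497420
Sum=1095996


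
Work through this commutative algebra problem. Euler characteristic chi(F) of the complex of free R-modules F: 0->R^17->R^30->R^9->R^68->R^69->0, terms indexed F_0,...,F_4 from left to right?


chi = sum (-1)^i * rank:
(-1)^0*17=17
(-1)^1*30=-30
(-1)^2*9=9
(-1)^3*68=-68
(-1)^4*69=69
chi=-3


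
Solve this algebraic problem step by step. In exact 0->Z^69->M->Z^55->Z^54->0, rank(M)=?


Alt sum=0:
(-1)^0*69 + (-1)^1*? + (-1)^2*55 + (-1)^3*54=0
rank(M)=70


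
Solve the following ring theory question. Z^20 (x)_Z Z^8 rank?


rank(M(x)N) = rank(M)*rank(N)
20*8 = 160


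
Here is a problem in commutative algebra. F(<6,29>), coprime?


gcd(6,29)=1 => F=ab-a-b=6*29-6-29=174-35=139


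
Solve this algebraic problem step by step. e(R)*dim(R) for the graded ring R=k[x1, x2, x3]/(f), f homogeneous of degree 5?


e(R)=deg(f)=5, dim(R)=3-1=2
e*dim=5*2=10


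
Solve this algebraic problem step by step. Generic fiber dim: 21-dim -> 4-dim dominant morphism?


dim(fiber)=dim(X)-dim(Y)=21-4=17


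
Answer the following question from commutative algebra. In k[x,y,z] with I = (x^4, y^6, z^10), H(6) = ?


Need i<4, j<6, k<10 with i+j+k=6.
For each i, j ranges over max(0,6-i-9)..min(5,6-i):
  i=0: j in [0,5] -> 6
  i=1: j in [0,5] -> 6
  i=2: j in [0,4] -> 5
  i=3: j in [0,3] -> 4
H(6) = 6+6+5+4 = 21


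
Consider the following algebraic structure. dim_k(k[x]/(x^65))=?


Basis: 1,x,...,x^64
dim=65


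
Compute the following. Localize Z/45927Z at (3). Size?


3-primary part: 45927=3^8*7
Size=3^8=6561


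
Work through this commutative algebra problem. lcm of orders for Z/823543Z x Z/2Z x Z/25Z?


Exponent = lcm of the cyclic orders; pairwise coprime => product.
7^7*2^1*5^2=823543*2*25=41177150


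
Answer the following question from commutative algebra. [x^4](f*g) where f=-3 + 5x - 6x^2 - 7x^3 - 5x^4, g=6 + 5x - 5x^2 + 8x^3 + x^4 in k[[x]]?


[x^4] = sum a_i*b_j, i+j=4
  -3*1=-3
  5*8=40
  -6*-5=30
  -7*5=-35
  -5*6=-30
Sum=2


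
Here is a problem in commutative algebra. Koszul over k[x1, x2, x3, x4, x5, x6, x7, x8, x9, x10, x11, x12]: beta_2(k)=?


C(n,i)=C(12,2)=66


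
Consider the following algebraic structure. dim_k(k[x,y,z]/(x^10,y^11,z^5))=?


Basis: x^iy^jz^k, i<10,j<11,k<5
10*11*5=550


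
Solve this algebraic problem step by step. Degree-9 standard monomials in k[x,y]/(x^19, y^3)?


k[x,y], I = (x^19, y^3), d = 9
Need i < 19 and d-i < 3.
Range: 7 <= i <= 9.
H(9) = 3


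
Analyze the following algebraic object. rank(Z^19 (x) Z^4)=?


rank(M(x)N) = rank(M)*rank(N)
19*4 = 76


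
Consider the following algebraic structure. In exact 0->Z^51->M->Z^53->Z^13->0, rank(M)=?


Alt sum=0:
(-1)^0*51 + (-1)^1*? + (-1)^2*53 + (-1)^3*13=0
rank(M)=91


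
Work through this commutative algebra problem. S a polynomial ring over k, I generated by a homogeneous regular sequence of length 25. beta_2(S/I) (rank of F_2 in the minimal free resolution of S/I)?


Regular sequence => Koszul complex is the minimal free resolution.
Syz_1 minimally generated by Koszul relations f_i*e_j - f_j*e_i (i<j): mu(Syz_1) = beta_2 = C(m,2) = m(m-1)/2
m=25
25*24/2 = 300


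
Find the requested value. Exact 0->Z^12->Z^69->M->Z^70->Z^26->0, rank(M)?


Alt sum=0:
(-1)^0*12 + (-1)^1*69 + (-1)^2*? + (-1)^3*70 + (-1)^4*26=0
rank(M)=101


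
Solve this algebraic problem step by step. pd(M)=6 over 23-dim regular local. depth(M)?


pd+depth=depth(R)=23
depth=23-6=17


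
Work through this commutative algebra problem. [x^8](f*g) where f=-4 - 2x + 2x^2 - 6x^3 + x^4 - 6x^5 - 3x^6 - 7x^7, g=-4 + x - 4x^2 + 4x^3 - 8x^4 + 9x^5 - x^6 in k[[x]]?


[x^8] = sum a_i*b_j, i+j=8
  2*-1=-2
  -6*9=-54
  1*-8=-8
  -6*4=-24
  -3*-4=12
  -7*1=-7
Sum=-83


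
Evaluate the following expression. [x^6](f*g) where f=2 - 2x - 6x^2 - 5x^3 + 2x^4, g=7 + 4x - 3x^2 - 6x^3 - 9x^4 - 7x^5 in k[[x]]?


[x^6] = sum a_i*b_j, i+j=6
  -2*-7=14
  -6*-9=54
  -5*-6=30
  2*-3=-6
Sum=92


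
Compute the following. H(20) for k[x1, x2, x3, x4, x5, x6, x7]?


C(d+n-1,n-1)=C(26,6)=230230


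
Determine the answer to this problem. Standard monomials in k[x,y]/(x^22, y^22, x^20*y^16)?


k[x,y]/I, I = (x^22, y^22, x^20*y^16)
Rect: 22x22=484. Corner: (22-20)x(22-16)=12.
dim = 484-12 = 472


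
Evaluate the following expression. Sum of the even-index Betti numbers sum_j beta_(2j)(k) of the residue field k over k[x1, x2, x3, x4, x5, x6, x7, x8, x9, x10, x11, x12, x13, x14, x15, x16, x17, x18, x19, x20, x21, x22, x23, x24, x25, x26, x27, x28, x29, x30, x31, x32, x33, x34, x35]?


Koszul resolution: beta_i(k)=C(n,i), n=35
sum_even C(35,i) = 2^(n-1) = 2^34 = 17179869184


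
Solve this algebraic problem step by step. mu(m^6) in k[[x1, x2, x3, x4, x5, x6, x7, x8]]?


C(n+d-1,d)=C(13,6)=1716


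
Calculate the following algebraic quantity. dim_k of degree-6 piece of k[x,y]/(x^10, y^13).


k[x,y], I = (x^10, y^13), d = 6
Need i < 10 and d-i < 13.
Range: 0 <= i <= 6.
H(6) = 7


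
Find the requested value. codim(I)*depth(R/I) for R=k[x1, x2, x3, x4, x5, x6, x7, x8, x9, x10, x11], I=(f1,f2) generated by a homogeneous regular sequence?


codim=2, depth=dim(R/I)=11-2=9
Product=2*9=18


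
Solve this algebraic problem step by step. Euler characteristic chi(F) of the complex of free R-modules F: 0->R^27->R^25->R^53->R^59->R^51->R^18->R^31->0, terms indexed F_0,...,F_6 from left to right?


chi = sum (-1)^i * rank:
(-1)^0*27=27
(-1)^1*25=-25
(-1)^2*53=53
(-1)^3*59=-59
(-1)^4*51=51
(-1)^5*18=-18
(-1)^6*31=31
chi=60


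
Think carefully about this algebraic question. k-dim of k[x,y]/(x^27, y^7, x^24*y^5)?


k[x,y]/I, I = (x^27, y^7, x^24*y^5)
Rect: 27x7=189. Corner: (27-24)x(7-5)=6.
dim = 189-6 = 183


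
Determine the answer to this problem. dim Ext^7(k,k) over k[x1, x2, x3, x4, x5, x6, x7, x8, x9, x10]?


C(n,i)=C(10,7)=120


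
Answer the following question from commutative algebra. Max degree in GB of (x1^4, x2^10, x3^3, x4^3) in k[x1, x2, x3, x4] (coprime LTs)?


Pure powers, coprime LTs => already GB.
Degrees: 4, 10, 3, 3
Max=10


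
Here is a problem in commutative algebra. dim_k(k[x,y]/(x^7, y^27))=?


Basis: x^i*y^j, i<7, j<27
7*27=189


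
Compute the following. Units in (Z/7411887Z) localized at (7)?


Local ring = Z/823543Z.
phi(823543) = 7^6*(7-1) = 705894


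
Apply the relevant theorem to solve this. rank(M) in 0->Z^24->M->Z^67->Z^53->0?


Alt sum=0:
(-1)^0*24 + (-1)^1*? + (-1)^2*67 + (-1)^3*53=0
rank(M)=38


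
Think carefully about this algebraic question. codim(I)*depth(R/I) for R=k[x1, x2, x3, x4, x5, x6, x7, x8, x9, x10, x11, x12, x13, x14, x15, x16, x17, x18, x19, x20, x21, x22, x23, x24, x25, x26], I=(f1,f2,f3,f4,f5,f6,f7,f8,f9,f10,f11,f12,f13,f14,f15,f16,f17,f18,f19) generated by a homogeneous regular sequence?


codim=19, depth=dim(R/I)=26-19=7
Product=19*7=133


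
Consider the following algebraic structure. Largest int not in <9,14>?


gcd(9,14)=1 => F=ab-a-b=9*14-9-14=126-23=103


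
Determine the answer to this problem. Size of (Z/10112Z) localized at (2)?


2-primary part: 10112=2^7*79
Size=2^7=128


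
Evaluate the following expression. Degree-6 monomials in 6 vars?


C(d+n-1,n-1)=C(11,5)=462


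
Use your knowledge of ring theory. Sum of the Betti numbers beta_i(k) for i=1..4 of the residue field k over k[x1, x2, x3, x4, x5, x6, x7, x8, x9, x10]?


Koszul resolution: beta_i(k)=C(n,i), n=10
C(10,1)=10, C(10,2)=45, C(10,3)=120, C(10,4)=210
Sum=385


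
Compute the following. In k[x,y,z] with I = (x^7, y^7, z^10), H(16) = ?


Need i<7, j<7, k<10 with i+j+k=16.
For each i, j ranges over max(0,16-i-9)..min(6,16-i):
  i=0: j in [7,6] -> 0
  i=1: j in [6,6] -> 1
  i=2: j in [5,6] -> 2
  i=3: j in [4,6] -> 3
  i=4: j in [3,6] -> 4
  i=5: j in [2,6] -> 5
  i=6: j in [1,6] -> 6
H(16) = 0+1+2+3+4+5+6 = 21


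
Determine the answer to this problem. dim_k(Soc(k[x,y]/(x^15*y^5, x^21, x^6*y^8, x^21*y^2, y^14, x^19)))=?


Socle = ann(m) = span of standard monomials u with x*u, y*u in I (staircase corners).
Redundant generators: x^21, x^21*y^2
Minimal generators: x^19, x^15*y^5, x^6*y^8, y^14
Corners: x^5y^13, x^14y^7, x^18y^4
Socle dim=3


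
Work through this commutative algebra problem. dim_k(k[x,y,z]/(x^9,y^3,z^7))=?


Basis: x^iy^jz^k, i<9,j<3,k<7
9*3*7=189


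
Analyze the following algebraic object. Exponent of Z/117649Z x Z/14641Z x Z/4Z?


Exponent = lcm of the cyclic orders; pairwise coprime => product.
7^6*11^4*2^2=117649*14641*4=6889996036


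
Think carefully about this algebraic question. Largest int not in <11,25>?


gcd(11,25)=1 => F=ab-a-b=11*25-11-25=275-36=239


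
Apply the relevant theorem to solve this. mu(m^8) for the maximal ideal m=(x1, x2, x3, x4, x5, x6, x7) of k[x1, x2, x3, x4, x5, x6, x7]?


Graded Nakayama: mu(m^d) = dim_k (m^d/m^(d+1)) = #degree-8 monomials in 7 vars
C(n+d-1,d)=C(14,8)=3003


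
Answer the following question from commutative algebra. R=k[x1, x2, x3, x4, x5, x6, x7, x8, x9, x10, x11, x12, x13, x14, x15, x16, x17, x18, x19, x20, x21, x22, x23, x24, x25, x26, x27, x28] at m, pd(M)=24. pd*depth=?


pd+depth=28
depth=28-24=4
pd*depth=24*4=96


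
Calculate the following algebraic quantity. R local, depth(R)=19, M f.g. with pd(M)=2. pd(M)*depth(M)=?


pd+depth=19
depth=19-2=17
pd*depth=2*17=34


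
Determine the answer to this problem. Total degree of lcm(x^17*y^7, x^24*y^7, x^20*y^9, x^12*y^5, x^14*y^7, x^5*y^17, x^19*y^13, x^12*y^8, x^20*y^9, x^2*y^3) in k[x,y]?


lcm = componentwise max:
x: max(17,24,20,12,14,5,19,12,20,2)=24
y: max(7,7,9,5,7,17,13,8,9,3)=17
Total=24+17=41


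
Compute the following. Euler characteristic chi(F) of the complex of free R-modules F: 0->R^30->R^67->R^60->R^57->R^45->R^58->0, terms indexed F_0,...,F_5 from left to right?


chi = sum (-1)^i * rank:
(-1)^0*30=30
(-1)^1*67=-67
(-1)^2*60=60
(-1)^3*57=-57
(-1)^4*45=45
(-1)^5*58=-58
chi=-47


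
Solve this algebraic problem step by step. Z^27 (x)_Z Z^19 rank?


rank(M(x)N) = rank(M)*rank(N)
27*19 = 513


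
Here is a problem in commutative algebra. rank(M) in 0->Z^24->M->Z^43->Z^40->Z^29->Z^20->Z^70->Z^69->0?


Alt sum=0:
(-1)^0*24 + (-1)^1*? + (-1)^2*43 + (-1)^3*40 + (-1)^4*29 + (-1)^5*20 + (-1)^6*70 + (-1)^7*69=0
rank(M)=37


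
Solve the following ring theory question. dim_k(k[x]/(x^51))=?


Basis: 1,x,...,x^50
dim=51


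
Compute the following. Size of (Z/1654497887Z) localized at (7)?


7-primary part: 1654497887=7^9*41
Size=7^9=40353607


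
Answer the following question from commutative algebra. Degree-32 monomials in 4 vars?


C(d+n-1,n-1)=C(35,3)=6545


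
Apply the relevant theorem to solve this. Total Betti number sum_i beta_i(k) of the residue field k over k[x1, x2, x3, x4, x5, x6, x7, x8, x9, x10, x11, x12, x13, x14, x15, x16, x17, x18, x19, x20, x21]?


Koszul resolution: beta_i(k)=C(n,i), n=21
sum_i C(21,i) = 2^21 = 2097152


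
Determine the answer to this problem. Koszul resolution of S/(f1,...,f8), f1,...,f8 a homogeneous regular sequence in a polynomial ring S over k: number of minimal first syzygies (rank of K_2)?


Regular sequence => Koszul complex is the minimal free resolution.
Syz_1 minimally generated by Koszul relations f_i*e_j - f_j*e_i (i<j): mu(Syz_1) = beta_2 = C(m,2) = m(m-1)/2
m=8
8*7/2 = 28


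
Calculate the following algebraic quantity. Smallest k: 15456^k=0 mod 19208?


15456^k mod 19208:
k=1: 15456
k=2: 17248
k=3: 16464
k=4: 0
First zero at k = 4


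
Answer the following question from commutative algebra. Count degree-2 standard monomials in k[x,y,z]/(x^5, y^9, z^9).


Need i<5, j<9, k<9 with i+j+k=2.
For each i, j ranges over max(0,2-i-8)..min(8,2-i):
  i=0: j in [0,2] -> 3
  i=1: j in [0,1] -> 2
  i=2: j in [0,0] -> 1
H(2) = 3+2+1 = 6


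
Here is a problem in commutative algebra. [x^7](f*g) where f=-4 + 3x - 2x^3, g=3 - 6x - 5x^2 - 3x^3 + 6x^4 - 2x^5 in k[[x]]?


[x^7] = sum a_i*b_j, i+j=7
  -2*6=-12
Sum=-12


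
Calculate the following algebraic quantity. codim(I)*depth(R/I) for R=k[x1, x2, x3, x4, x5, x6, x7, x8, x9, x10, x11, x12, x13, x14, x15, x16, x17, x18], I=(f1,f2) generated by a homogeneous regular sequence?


codim=2, depth=dim(R/I)=18-2=16
Product=2*16=32


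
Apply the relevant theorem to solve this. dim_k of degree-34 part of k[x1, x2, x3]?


C(d+n-1,n-1)=C(36,2)=630


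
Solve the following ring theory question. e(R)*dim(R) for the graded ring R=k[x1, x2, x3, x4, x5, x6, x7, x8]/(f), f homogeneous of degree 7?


e(R)=deg(f)=7, dim(R)=8-1=7
e*dim=7*7=49


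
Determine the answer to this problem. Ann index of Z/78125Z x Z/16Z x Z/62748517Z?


Exponent = lcm of the cyclic orders; pairwise coprime => product.
5^7*2^4*13^7=78125*16*62748517=78435646250000


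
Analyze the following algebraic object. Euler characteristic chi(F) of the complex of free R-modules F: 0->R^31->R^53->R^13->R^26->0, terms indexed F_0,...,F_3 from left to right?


chi = sum (-1)^i * rank:
(-1)^0*31=31
(-1)^1*53=-53
(-1)^2*13=13
(-1)^3*26=-26
chi=-35


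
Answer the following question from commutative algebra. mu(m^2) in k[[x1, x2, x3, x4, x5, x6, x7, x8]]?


C(n+d-1,d)=C(9,2)=36


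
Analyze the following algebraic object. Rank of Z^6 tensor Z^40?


rank(M(x)N) = rank(M)*rank(N)
6*40 = 240


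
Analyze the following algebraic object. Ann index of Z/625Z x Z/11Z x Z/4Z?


Exponent = lcm of the cyclic orders; pairwise coprime => product.
5^4*11^1*2^2=625*11*4=27500


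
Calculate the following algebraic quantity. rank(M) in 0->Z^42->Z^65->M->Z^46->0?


Alt sum=0:
(-1)^0*42 + (-1)^1*65 + (-1)^2*? + (-1)^3*46=0
rank(M)=69


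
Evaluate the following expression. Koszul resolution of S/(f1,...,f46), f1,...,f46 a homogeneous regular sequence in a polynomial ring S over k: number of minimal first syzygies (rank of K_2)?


Regular sequence => Koszul complex is the minimal free resolution.
Syz_1 minimally generated by Koszul relations f_i*e_j - f_j*e_i (i<j): mu(Syz_1) = beta_2 = C(m,2) = m(m-1)/2
m=46
46*45/2 = 1035


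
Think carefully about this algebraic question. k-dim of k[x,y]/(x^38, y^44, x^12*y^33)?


k[x,y]/I, I = (x^38, y^44, x^12*y^33)
Rect: 38x44=1672. Corner: (38-12)x(44-33)=286.
dim = 1672-286 = 1386


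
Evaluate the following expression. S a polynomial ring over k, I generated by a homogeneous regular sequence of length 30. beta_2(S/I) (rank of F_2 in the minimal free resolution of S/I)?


Regular sequence => Koszul complex is the minimal free resolution.
Syz_1 minimally generated by Koszul relations f_i*e_j - f_j*e_i (i<j): mu(Syz_1) = beta_2 = C(m,2) = m(m-1)/2
m=30
30*29/2 = 435


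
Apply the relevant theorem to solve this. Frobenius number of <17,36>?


gcd(17,36)=1 => F=ab-a-b=17*36-17-36=612-53=559


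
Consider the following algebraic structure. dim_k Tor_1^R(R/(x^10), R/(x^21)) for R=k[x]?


Tor_1(R/I,R/J)=(I cap J)/IJ=(x^21)/(x^31)
dim=31-21=min(10,21)=10


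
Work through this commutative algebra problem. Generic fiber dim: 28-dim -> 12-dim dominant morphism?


dim(fiber)=dim(X)-dim(Y)=28-12=16


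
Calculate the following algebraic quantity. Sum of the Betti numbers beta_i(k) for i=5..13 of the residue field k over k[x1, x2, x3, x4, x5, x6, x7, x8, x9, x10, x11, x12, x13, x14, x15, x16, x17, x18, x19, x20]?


Koszul resolution: beta_i(k)=C(n,i), n=20
C(20,5)=15504, C(20,6)=38760, C(20,7)=77520, C(20,8)=125970, C(20,9)=167960, C(20,10)=184756, C(20,11)=167960, C(20,12)=125970, C(20,13)=77520
Sum=981920


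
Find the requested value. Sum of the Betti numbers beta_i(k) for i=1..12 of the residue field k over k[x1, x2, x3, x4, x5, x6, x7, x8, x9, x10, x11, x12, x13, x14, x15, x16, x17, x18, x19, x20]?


Koszul resolution: beta_i(k)=C(n,i), n=20
C(20,1)=20, C(20,2)=190, C(20,3)=1140, C(20,4)=4845, C(20,5)=15504, C(20,6)=38760, C(20,7)=77520, C(20,8)=125970, C(20,9)=167960, C(20,10)=184756, C(20,11)=167960, C(20,12)=125970
Sum=910595


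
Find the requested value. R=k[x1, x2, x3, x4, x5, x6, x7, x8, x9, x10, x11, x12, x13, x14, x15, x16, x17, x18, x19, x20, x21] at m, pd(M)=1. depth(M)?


pd+depth=depth(R)=21
depth=21-1=20


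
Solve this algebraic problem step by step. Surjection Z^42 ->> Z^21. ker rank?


rank(ker) = 42-21 = 21


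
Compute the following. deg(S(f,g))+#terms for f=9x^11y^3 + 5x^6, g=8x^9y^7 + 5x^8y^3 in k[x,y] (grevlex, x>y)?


LT(f)=9x^11y^3, LT(g)=8x^9y^7
lcm(LM)=x^11y^7
S(f,g) (scaled by 72 to clear denominators) = 8y^4*f - 9x^2*g = -45x^10y^3 + 40x^6y^4
2 terms, deg 13.
13+2=15


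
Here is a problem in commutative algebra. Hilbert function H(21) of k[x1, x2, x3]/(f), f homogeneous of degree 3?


C(23,2)-C(20,2)=253-190=63


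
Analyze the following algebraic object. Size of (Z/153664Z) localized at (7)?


7-primary part: 153664=7^4*64
Size=7^4=2401


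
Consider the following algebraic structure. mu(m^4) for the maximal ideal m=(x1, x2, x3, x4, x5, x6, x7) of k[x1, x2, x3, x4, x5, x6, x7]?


Graded Nakayama: mu(m^d) = dim_k (m^d/m^(d+1)) = #degree-4 monomials in 7 vars
C(n+d-1,d)=C(10,4)=210


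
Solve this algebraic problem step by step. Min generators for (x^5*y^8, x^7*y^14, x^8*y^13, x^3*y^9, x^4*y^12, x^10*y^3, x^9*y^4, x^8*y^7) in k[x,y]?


Remove redundant (divisible by others).
x^7*y^14 redundant.
x^8*y^13 redundant.
x^4*y^12 redundant.
Min: x^10*y^3, x^9*y^4, x^8*y^7, x^5*y^8, x^3*y^9
Count=5


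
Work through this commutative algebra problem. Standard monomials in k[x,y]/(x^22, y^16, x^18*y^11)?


k[x,y]/I, I = (x^22, y^16, x^18*y^11)
Rect: 22x16=352. Corner: (22-18)x(16-11)=20.
dim = 352-20 = 332


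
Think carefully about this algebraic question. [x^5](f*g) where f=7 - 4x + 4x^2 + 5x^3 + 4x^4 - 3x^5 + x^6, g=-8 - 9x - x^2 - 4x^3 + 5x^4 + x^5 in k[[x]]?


[x^5] = sum a_i*b_j, i+j=5
  7*1=7
  -4*5=-20
  4*-4=-16
  5*-1=-5
  4*-9=-36
  -3*-8=24
Sum=-46


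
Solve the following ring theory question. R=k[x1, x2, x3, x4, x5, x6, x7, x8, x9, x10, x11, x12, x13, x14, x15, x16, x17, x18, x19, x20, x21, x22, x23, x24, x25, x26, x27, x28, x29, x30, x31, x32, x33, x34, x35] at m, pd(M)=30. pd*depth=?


pd+depth=35
depth=35-30=5
pd*depth=30*5=150


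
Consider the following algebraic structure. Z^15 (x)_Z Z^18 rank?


rank(M(x)N) = rank(M)*rank(N)
15*18 = 270


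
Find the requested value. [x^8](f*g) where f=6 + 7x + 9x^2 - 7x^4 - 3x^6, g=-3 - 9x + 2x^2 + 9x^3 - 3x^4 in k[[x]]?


[x^8] = sum a_i*b_j, i+j=8
  -7*-3=21
  -3*2=-6
Sum=15


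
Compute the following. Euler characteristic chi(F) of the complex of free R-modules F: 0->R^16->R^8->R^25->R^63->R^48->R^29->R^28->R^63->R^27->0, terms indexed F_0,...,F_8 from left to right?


chi = sum (-1)^i * rank:
(-1)^0*16=16
(-1)^1*8=-8
(-1)^2*25=25
(-1)^3*63=-63
(-1)^4*48=48
(-1)^5*29=-29
(-1)^6*28=28
(-1)^7*63=-63
(-1)^8*27=27
chi=-19


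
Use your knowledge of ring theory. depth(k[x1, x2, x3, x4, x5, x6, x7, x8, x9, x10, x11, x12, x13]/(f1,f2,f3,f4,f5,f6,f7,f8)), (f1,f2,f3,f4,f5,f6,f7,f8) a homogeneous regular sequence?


depth(R)=13
depth(R/I)=13-8=5


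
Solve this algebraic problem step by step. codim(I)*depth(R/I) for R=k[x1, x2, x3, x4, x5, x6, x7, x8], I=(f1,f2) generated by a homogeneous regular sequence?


codim=2, depth=dim(R/I)=8-2=6
Product=2*6=12


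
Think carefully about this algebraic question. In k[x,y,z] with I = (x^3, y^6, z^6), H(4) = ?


Need i<3, j<6, k<6 with i+j+k=4.
For each i, j ranges over max(0,4-i-5)..min(5,4-i):
  i=0: j in [0,4] -> 5
  i=1: j in [0,3] -> 4
  i=2: j in [0,2] -> 3
H(4) = 5+4+3 = 12


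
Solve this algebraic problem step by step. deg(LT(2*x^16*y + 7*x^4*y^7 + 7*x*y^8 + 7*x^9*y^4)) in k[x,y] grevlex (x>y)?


LT: 2*x^16*y
deg_x=16, deg_y=1
Total=16+1=17


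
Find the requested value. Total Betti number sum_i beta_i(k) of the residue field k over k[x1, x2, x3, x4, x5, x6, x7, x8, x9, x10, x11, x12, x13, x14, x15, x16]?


Koszul resolution: beta_i(k)=C(n,i), n=16
sum_i C(16,i) = 2^16 = 65536


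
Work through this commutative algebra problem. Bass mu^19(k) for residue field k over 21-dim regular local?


C(n,i)=C(21,19)=210


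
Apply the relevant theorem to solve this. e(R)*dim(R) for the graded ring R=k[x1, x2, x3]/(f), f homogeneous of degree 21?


e(R)=deg(f)=21, dim(R)=3-1=2
e*dim=21*2=42


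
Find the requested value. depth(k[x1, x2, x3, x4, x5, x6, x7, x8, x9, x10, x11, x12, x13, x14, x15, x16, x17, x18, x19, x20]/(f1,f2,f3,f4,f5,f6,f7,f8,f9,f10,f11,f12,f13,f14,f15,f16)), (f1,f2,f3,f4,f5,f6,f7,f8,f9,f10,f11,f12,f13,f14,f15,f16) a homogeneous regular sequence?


depth(R)=20
depth(R/I)=20-16=4


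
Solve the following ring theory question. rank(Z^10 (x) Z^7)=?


rank(M(x)N) = rank(M)*rank(N)
10*7 = 70


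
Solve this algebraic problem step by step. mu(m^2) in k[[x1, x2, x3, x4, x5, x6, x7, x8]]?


C(n+d-1,d)=C(9,2)=36


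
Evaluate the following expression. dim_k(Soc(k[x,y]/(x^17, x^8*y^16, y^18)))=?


Socle = ann(m) = span of standard monomials u with x*u, y*u in I (staircase corners).
Minimal generators: x^17, x^8*y^16, y^18
Corners: x^7y^17, x^16y^15
Socle dim=2


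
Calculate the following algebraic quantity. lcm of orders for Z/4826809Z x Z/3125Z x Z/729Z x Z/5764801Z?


Exponent = lcm of the cyclic orders; pairwise coprime => product.
13^6*5^5*3^6*7^8=4826809*3125*729*5764801=63390179850489253125


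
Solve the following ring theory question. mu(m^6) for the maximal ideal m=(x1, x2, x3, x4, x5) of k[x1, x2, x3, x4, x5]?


Graded Nakayama: mu(m^d) = dim_k (m^d/m^(d+1)) = #degree-6 monomials in 5 vars
C(n+d-1,d)=C(10,6)=210


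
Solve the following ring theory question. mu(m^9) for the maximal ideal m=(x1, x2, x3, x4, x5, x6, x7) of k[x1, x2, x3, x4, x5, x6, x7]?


Graded Nakayama: mu(m^d) = dim_k (m^d/m^(d+1)) = #degree-9 monomials in 7 vars
C(n+d-1,d)=C(15,9)=5005


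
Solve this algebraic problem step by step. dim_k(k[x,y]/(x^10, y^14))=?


Basis: x^i*y^j, i<10, j<14
10*14=140


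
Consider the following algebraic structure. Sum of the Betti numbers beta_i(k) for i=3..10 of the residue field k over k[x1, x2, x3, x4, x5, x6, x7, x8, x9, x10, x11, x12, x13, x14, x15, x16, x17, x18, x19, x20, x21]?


Koszul resolution: beta_i(k)=C(n,i), n=21
C(21,3)=1330, C(21,4)=5985, C(21,5)=20349, C(21,6)=54264, C(21,7)=116280, C(21,8)=203490, C(21,9)=293930, C(21,10)=352716
Sum=1048344


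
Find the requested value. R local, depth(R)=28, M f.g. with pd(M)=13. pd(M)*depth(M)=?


pd+depth=28
depth=28-13=15
pd*depth=13*15=195


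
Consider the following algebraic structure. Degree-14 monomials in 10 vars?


C(d+n-1,n-1)=C(23,9)=817190


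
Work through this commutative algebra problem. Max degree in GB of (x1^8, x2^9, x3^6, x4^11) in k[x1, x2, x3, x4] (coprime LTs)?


Pure powers, coprime LTs => already GB.
Degrees: 8, 9, 6, 11
Max=11


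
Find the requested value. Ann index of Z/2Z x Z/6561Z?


Exponent = lcm of the cyclic orders; pairwise coprime => product.
2^1*3^8=2*6561=13122


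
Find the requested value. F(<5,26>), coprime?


gcd(5,26)=1 => F=ab-a-b=5*26-5-26=130-31=99


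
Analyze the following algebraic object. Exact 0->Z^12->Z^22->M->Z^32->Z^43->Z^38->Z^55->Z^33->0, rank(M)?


Alt sum=0:
(-1)^0*12 + (-1)^1*22 + (-1)^2*? + (-1)^3*32 + (-1)^4*43 + (-1)^5*38 + (-1)^6*55 + (-1)^7*33=0
rank(M)=15


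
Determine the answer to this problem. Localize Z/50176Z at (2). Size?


2-primary part: 50176=2^10*49
Size=2^10=1024


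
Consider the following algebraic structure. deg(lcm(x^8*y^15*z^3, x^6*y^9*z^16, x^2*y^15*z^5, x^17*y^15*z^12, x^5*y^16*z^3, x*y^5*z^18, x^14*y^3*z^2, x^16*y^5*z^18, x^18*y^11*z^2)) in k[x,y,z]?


lcm = componentwise max:
x: max(8,6,2,17,5,1,14,16,18)=18
y: max(15,9,15,15,16,5,3,5,11)=16
z: max(3,16,5,12,3,18,2,18,2)=18
Total=18+16+18=52


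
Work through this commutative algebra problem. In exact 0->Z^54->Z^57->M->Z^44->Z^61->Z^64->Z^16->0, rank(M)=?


Alt sum=0:
(-1)^0*54 + (-1)^1*57 + (-1)^2*? + (-1)^3*44 + (-1)^4*61 + (-1)^5*64 + (-1)^6*16=0
rank(M)=34


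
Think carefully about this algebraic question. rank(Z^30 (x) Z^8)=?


rank(M(x)N) = rank(M)*rank(N)
30*8 = 240


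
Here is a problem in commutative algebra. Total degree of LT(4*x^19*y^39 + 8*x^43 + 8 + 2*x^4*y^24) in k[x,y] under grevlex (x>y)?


LT: 4*x^19*y^39
deg_x=19, deg_y=39
Total=19+39=58


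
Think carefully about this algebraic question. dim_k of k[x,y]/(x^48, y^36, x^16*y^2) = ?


k[x,y]/I, I = (x^48, y^36, x^16*y^2)
Rect: 48x36=1728. Corner: (48-16)x(36-2)=1088.
dim = 1728-1088 = 640


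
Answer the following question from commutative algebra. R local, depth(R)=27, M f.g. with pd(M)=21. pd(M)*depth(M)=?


pd+depth=27
depth=27-21=6
pd*depth=21*6=126


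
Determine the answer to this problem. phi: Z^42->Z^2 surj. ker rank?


rank(ker) = 42-2 = 40


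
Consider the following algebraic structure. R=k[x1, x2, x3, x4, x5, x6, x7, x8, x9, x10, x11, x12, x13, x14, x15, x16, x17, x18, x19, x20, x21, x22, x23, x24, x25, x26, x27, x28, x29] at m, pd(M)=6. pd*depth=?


pd+depth=29
depth=29-6=23
pd*depth=6*23=138


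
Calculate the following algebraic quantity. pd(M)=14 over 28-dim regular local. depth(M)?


pd+depth=depth(R)=28
depth=28-14=14


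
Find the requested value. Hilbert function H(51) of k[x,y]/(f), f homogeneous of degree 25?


H(t)=d for t>=d-1.
d=25, t=51
H(51)=25


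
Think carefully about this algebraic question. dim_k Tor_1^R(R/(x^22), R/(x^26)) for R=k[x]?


Tor_1(R/I,R/J)=(I cap J)/IJ=(x^26)/(x^48)
dim=48-26=min(22,26)=22


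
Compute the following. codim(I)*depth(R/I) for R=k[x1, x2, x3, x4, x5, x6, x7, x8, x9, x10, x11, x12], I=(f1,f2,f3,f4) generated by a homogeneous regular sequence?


codim=4, depth=dim(R/I)=12-4=8
Product=4*8=32


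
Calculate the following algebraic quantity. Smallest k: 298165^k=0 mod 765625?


298165^k mod 765625:
k=1: 298165
k=2: 289100
k=3: 79625
k=4: 122500
k=5: 306250
k=6: 0
First zero at k = 6


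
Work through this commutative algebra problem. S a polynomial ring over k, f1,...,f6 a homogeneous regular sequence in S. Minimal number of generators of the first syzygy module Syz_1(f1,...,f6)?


Regular sequence => Koszul complex is the minimal free resolution.
Syz_1 minimally generated by Koszul relations f_i*e_j - f_j*e_i (i<j): mu(Syz_1) = beta_2 = C(m,2) = m(m-1)/2
m=6
6*5/2 = 15


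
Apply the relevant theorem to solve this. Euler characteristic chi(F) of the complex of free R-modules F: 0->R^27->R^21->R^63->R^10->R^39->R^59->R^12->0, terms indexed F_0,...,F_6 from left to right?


chi = sum (-1)^i * rank:
(-1)^0*27=27
(-1)^1*21=-21
(-1)^2*63=63
(-1)^3*10=-10
(-1)^4*39=39
(-1)^5*59=-59
(-1)^6*12=12
chi=51


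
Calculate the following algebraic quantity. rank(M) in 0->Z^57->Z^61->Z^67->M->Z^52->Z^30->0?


Alt sum=0:
(-1)^0*57 + (-1)^1*61 + (-1)^2*67 + (-1)^3*? + (-1)^4*52 + (-1)^5*30=0
rank(M)=85


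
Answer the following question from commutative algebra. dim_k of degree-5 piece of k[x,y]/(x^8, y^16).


k[x,y], I = (x^8, y^16), d = 5
Need i < 8 and d-i < 16.
Range: 0 <= i <= 5.
H(5) = 6


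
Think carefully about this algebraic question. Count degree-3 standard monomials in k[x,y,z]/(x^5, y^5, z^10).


Need i<5, j<5, k<10 with i+j+k=3.
For each i, j ranges over max(0,3-i-9)..min(4,3-i):
  i=0: j in [0,3] -> 4
  i=1: j in [0,2] -> 3
  i=2: j in [0,1] -> 2
  i=3: j in [0,0] -> 1
H(3) = 4+3+2+1 = 10


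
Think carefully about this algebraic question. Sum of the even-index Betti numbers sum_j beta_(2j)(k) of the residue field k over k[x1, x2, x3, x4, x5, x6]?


Koszul resolution: beta_i(k)=C(n,i), n=6
sum_even C(6,i) = 2^(n-1) = 2^5 = 32


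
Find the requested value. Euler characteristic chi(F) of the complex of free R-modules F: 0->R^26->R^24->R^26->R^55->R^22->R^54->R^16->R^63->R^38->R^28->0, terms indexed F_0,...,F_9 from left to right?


chi = sum (-1)^i * rank:
(-1)^0*26=26
(-1)^1*24=-24
(-1)^2*26=26
(-1)^3*55=-55
(-1)^4*22=22
(-1)^5*54=-54
(-1)^6*16=16
(-1)^7*63=-63
(-1)^8*38=38
(-1)^9*28=-28
chi=-96


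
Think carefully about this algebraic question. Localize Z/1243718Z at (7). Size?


7-primary part: 1243718=7^5*74
Size=7^5=16807


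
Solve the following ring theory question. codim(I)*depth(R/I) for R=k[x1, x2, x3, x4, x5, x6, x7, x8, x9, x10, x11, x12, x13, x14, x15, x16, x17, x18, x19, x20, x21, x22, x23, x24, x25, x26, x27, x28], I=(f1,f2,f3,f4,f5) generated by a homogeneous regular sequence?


codim=5, depth=dim(R/I)=28-5=23
Product=5*23=115


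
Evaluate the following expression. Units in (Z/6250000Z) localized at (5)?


Local ring = Z/390625Z.
phi(390625) = 5^7*(5-1) = 312500


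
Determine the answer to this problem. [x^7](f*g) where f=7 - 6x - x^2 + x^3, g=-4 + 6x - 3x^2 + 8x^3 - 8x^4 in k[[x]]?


[x^7] = sum a_i*b_j, i+j=7
  1*-8=-8
Sum=-8


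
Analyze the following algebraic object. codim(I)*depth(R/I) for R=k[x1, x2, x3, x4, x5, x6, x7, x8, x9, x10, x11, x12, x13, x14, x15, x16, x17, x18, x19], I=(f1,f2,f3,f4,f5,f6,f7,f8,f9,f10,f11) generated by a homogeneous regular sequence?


codim=11, depth=dim(R/I)=19-11=8
Product=11*8=88


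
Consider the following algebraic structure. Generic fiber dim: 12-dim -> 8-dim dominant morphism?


dim(fiber)=dim(X)-dim(Y)=12-8=4


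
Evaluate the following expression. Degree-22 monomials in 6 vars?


C(d+n-1,n-1)=C(27,5)=80730


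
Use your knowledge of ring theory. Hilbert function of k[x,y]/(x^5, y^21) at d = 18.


k[x,y], I = (x^5, y^21), d = 18
Need i < 5 and d-i < 21.
Range: 0 <= i <= 4.
H(18) = 5


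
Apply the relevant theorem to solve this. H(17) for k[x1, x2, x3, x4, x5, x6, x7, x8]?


C(d+n-1,n-1)=C(24,7)=346104


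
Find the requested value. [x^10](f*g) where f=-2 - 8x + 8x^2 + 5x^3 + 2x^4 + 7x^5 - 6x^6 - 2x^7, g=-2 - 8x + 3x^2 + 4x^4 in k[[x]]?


[x^10] = sum a_i*b_j, i+j=10
  -6*4=-24
Sum=-24


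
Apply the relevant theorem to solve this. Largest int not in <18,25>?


gcd(18,25)=1 => F=ab-a-b=18*25-18-25=450-43=407


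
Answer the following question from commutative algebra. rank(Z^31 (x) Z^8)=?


rank(M(x)N) = rank(M)*rank(N)
31*8 = 248


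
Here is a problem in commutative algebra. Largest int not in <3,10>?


gcd(3,10)=1 => F=ab-a-b=3*10-3-10=30-13=17


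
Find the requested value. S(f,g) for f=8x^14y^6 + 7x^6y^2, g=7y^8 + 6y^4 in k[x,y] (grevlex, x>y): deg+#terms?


LT(f)=8x^14y^6, LT(g)=7y^8
lcm(LM)=x^14y^8
S(f,g) (scaled by 56 to clear denominators) = 7y^2*f - 8x^14*g = -48x^14y^4 + 49x^6y^4
2 terms, deg 18.
18+2=20


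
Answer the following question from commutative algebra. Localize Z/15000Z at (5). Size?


5-primary part: 15000=5^4*24
Size=5^4=625


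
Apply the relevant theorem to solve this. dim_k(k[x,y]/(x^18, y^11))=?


Basis: x^i*y^j, i<18, j<11
18*11=198


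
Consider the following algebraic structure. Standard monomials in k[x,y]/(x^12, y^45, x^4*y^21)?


k[x,y]/I, I = (x^12, y^45, x^4*y^21)
Rect: 12x45=540. Corner: (12-4)x(45-21)=192.
dim = 540-192 = 348


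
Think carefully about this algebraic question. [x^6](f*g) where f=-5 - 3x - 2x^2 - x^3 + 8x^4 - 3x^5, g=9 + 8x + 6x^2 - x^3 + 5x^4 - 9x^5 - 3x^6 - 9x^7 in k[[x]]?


[x^6] = sum a_i*b_j, i+j=6
  -5*-3=15
  -3*-9=27
  -2*5=-10
  -1*-1=1
  8*6=48
  -3*8=-24
Sum=57


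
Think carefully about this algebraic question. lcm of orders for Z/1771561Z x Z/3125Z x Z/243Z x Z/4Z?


Exponent = lcm of the cyclic orders; pairwise coprime => product.
11^6*5^5*3^5*2^2=1771561*3125*243*4=5381116537500


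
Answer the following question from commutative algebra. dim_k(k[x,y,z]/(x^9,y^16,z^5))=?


Basis: x^iy^jz^k, i<9,j<16,k<5
9*16*5=720


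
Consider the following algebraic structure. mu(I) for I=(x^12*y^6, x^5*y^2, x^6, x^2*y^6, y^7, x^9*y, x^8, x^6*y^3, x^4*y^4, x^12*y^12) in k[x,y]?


Remove redundant (divisible by others).
x^6*y^3 redundant.
x^9*y redundant.
x^8 redundant.
x^12*y^12 redundant.
x^12*y^6 redundant.
Min: x^6, x^5*y^2, x^4*y^4, x^2*y^6, y^7
Count=5


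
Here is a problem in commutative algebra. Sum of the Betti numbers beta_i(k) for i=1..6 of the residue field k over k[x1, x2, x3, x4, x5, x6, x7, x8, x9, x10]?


Koszul resolution: beta_i(k)=C(n,i), n=10
C(10,1)=10, C(10,2)=45, C(10,3)=120, C(10,4)=210, C(10,5)=252, C(10,6)=210
Sum=847


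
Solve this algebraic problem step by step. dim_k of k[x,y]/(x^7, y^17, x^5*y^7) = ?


k[x,y]/I, I = (x^7, y^17, x^5*y^7)
Rect: 7x17=119. Corner: (7-5)x(17-7)=20.
dim = 119-20 = 99


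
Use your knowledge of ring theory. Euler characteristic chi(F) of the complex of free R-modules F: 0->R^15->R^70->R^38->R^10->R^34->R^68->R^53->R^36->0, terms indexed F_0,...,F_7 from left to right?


chi = sum (-1)^i * rank:
(-1)^0*15=15
(-1)^1*70=-70
(-1)^2*38=38
(-1)^3*10=-10
(-1)^4*34=34
(-1)^5*68=-68
(-1)^6*53=53
(-1)^7*36=-36
chi=-44


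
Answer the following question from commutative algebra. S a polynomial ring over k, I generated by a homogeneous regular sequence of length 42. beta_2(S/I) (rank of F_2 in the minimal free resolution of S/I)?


Regular sequence => Koszul complex is the minimal free resolution.
Syz_1 minimally generated by Koszul relations f_i*e_j - f_j*e_i (i<j): mu(Syz_1) = beta_2 = C(m,2) = m(m-1)/2
m=42
42*41/2 = 861


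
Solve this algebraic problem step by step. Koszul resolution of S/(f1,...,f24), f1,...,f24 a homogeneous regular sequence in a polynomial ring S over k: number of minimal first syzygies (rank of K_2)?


Regular sequence => Koszul complex is the minimal free resolution.
Syz_1 minimally generated by Koszul relations f_i*e_j - f_j*e_i (i<j): mu(Syz_1) = beta_2 = C(m,2) = m(m-1)/2
m=24
24*23/2 = 276


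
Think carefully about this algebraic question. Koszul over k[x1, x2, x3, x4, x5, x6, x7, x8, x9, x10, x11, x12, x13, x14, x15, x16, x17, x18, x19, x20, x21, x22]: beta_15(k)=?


C(n,i)=C(22,15)=170544


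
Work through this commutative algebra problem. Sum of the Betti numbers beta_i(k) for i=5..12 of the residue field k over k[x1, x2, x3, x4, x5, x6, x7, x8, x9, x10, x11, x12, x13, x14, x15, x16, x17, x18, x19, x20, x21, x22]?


Koszul resolution: beta_i(k)=C(n,i), n=22
C(22,5)=26334, C(22,6)=74613, C(22,7)=170544, C(22,8)=319770, C(22,9)=497420, C(22,10)=646646, C(22,11)=705432, C(22,12)=646646
Sum=3087405


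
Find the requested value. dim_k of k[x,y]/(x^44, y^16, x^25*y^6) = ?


k[x,y]/I, I = (x^44, y^16, x^25*y^6)
Rect: 44x16=704. Corner: (44-25)x(16-6)=190.
dim = 704-190 = 514


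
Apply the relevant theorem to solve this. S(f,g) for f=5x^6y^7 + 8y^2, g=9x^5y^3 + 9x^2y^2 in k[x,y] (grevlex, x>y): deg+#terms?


LT(f)=5x^6y^7, LT(g)=9x^5y^3
lcm(LM)=x^6y^7
S(f,g) (scaled by 45 to clear denominators) = 9*f - 5xy^4*g = -45x^3y^6 + 72y^2
2 terms, deg 9.
9+2=11


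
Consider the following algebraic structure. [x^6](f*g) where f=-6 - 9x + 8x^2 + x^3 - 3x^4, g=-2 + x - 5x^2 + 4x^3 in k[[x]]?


[x^6] = sum a_i*b_j, i+j=6
  1*4=4
  -3*-5=15
Sum=19


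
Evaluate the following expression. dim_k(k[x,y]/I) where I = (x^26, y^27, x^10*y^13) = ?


k[x,y]/I, I = (x^26, y^27, x^10*y^13)
Rect: 26x27=702. Corner: (26-10)x(27-13)=224.
dim = 702-224 = 478


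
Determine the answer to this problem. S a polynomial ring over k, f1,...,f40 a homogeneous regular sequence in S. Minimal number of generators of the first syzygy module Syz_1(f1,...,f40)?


Regular sequence => Koszul complex is the minimal free resolution.
Syz_1 minimally generated by Koszul relations f_i*e_j - f_j*e_i (i<j): mu(Syz_1) = beta_2 = C(m,2) = m(m-1)/2
m=40
40*39/2 = 780
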